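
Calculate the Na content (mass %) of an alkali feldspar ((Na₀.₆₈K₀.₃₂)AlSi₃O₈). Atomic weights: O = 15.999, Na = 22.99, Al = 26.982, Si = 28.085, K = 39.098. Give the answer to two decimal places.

5.85 mass %

M((Na₀.₆₈K₀.₃₂)AlSi₃O₈) = 267.374 g/mol.
Na contributes 0.68 × 22.99 = 15.633 g per mole.
15.633/267.374 = 0.0585 → 5.85%.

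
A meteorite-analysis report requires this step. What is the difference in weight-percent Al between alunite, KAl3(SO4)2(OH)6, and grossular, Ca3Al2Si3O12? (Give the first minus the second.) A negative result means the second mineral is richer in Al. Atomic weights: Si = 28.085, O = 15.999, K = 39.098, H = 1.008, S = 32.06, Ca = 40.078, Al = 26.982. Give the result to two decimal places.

7.56 percentage points

First mineral: 80.946 g Al in 414.198 g formula = 19.54 wt% Al.
Second mineral: 53.964 g Al in 450.441 g formula = 11.98 wt% Al.
19.54% − 11.98% gives a difference of 7.56 percentage points.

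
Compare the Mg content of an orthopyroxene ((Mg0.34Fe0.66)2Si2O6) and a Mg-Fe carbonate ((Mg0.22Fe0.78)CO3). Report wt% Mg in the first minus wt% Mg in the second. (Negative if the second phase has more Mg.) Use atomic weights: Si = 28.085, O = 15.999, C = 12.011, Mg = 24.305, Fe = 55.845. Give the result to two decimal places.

1.91 percentage points

First mineral: 16.527 g Mg in 242.407 g formula = 6.82 wt% Mg.
Second mineral: 5.347 g Mg in 108.914 g formula = 4.91 wt% Mg.
6.82% − 4.91% gives a difference of 1.91 percentage points.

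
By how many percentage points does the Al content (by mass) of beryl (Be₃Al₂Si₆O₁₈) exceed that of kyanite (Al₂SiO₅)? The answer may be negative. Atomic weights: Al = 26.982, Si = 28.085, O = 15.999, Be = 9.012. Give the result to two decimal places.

First mineral: 53.964 g Al in 537.492 g formula = 10.04 wt% Al.
Second mineral: 53.964 g Al in 162.044 g formula = 33.30 wt% Al.
10.04% − 33.30% gives a difference of -23.26 percentage points.

-23.26 percentage points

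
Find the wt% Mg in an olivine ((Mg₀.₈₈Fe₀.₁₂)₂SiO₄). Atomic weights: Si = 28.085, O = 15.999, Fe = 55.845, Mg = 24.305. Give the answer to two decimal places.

28.85 mass %

Molar mass of (Mg₀.₈₈Fe₀.₁₂)₂SiO₄: 1.76*24.305 + 0.24*55.845 + 1*28.085 + 4*15.999 = 148.261 g/mol.
Mass of Mg per formula unit: 1.76 × 24.305 = 42.777 g.
Weight fraction Mg = 42.777 / 148.261 = 0.2885.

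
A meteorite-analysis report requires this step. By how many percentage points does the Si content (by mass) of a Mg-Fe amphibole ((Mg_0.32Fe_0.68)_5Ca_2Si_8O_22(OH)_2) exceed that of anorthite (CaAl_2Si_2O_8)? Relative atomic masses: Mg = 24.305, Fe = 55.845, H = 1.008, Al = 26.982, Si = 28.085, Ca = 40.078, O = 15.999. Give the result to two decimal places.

4.24 percentage points

First mineral: 224.680 g Si in 919.589 g formula = 24.43 wt% Si.
Second mineral: 56.170 g Si in 278.204 g formula = 20.19 wt% Si.
24.43% − 20.19% gives a difference of 4.24 percentage points.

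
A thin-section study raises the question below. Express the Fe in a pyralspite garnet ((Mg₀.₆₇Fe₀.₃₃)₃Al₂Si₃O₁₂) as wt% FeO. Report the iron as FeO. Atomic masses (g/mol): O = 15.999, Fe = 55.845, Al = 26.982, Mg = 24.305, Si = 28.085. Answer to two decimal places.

Formula mass = 434.347 g/mol.
0.99 Fe → 0.9900 mol FeO per formula unit; M(FeO) = 71.844, so FeO mass = 71.126 g.
71.126/434.347 × 100 = 16.38 wt%.

16.38 wt%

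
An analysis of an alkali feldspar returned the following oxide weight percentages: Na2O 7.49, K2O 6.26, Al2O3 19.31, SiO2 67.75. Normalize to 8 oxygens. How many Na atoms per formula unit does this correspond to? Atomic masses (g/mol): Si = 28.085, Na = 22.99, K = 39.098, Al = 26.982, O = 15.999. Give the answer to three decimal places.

Na2O: 7.49/61.979 = 0.12085 mol → 0.24170 mol Na, 0.12085 mol O.
K2O: 6.26/94.195 = 0.06646 mol → 0.13292 mol K, 0.06646 mol O.
Al2O3: 19.31/101.961 = 0.18939 mol → 0.37878 mol Al, 0.56817 mol O.
SiO2: 67.75/60.083 = 1.12761 mol → 1.12761 mol Si, 2.25522 mol O.
Total oxygen = 3.01070 mol. Normalization factor = 8/3.01070 = 2.65719.
Na per 8 O = 0.24170 × 2.65719 = 0.642.

0.642 Na apfu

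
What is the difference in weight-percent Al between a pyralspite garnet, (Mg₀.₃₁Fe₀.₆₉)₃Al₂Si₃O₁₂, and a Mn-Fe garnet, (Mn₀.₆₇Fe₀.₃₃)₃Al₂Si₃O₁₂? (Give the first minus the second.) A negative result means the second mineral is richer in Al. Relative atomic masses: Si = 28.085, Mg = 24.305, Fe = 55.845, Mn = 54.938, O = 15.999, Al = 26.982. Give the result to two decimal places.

0.64 percentage points

Al in (Mg₀.₃₁Fe₀.₆₉)₃Al₂Si₃O₁₂: molar mass 468.410 g/mol; 2×26.982 = 53.964 g → 11.52 wt%.
Al in (Mn₀.₆₇Fe₀.₃₃)₃Al₂Si₃O₁₂: molar mass 495.919 g/mol; 2×26.982 = 53.964 g → 10.88 wt%.
Difference = 11.52 − 10.88 = 0.64 percentage points.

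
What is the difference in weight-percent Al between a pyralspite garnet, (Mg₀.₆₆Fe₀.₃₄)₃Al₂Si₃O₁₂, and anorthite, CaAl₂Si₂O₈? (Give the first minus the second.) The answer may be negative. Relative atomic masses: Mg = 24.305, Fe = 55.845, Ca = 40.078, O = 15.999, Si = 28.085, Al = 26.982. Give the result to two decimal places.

Al in (Mg₀.₆₆Fe₀.₃₄)₃Al₂Si₃O₁₂: molar mass 435.293 g/mol; 2×26.982 = 53.964 g → 12.40 wt%.
Al in CaAl₂Si₂O₈: molar mass 278.204 g/mol; 2×26.982 = 53.964 g → 19.40 wt%.
Difference = 12.40 − 19.40 = -7.00 percentage points.

-7.00 percentage points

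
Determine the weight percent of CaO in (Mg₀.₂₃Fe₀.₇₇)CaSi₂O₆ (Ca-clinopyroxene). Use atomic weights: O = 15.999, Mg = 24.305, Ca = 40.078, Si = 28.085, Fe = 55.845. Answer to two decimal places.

23.28 wt%

M((Mg₀.₂₃Fe₀.₇₇)CaSi₂O₆) = 240.833 g/mol; M(CaO) = 56.077 g/mol.
Moles CaO per formula unit = 1 Ca ÷ 1 = 1.0000.
CaO fraction = (1.0000 × 56.077) / 240.833 = 56.077/240.833 = 0.2328.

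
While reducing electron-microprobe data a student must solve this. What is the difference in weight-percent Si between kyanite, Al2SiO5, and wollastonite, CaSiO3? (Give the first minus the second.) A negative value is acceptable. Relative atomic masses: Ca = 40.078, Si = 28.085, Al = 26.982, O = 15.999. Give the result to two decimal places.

First mineral: 28.085 g Si in 162.044 g formula = 17.33 wt% Si.
Second mineral: 28.085 g Si in 116.160 g formula = 24.18 wt% Si.
17.33% − 24.18% gives a difference of -6.85 percentage points.

-6.85 percentage points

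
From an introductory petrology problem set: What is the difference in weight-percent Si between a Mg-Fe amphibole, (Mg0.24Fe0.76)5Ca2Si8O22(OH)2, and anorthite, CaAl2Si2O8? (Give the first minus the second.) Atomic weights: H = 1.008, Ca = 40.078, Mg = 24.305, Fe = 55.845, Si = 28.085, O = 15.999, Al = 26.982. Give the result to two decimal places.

3.91 percentage points

First mineral: 224.680 g Si in 932.205 g formula = 24.10 wt% Si.
Second mineral: 56.170 g Si in 278.204 g formula = 20.19 wt% Si.
24.10% − 20.19% gives a difference of 3.91 percentage points.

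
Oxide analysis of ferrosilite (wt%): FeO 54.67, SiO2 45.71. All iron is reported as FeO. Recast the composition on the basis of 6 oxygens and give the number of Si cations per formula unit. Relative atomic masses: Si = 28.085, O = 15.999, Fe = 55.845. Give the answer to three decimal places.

FeO: 54.67/71.844 = 0.76095 mol → 0.76095 mol Fe, 0.76095 mol O.
SiO2: 45.71/60.083 = 0.76078 mol → 0.76078 mol Si, 1.52156 mol O.
Total oxygen = 2.28251 mol. Normalization factor = 6/2.28251 = 2.62869.
Si per 6 O = 0.76078 × 2.62869 = 2.000.

2.000 Si apfu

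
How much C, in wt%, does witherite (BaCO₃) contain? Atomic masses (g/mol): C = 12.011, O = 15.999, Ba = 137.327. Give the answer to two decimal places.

Molar mass of BaCO₃: 1*137.327 + 1*12.011 + 3*15.999 = 197.335 g/mol.
Mass of C per formula unit: 1 × 12.011 = 12.011 g.
Weight fraction C = 12.011 / 197.335 = 0.0609.

6.09 wt%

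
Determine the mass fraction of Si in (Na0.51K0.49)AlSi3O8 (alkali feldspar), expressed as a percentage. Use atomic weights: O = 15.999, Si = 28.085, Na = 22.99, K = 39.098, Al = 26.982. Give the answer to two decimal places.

Formula mass = 0.51×22.99 + 0.49×39.098 + 1×26.982 + 3×28.085 + 8×15.999 = 270.112 g/mol, of which 84.255 g is Si.
So Si makes up 84.255/270.112 = 0.3119 of the mass, i.e. 31.19%.

31.19 mass %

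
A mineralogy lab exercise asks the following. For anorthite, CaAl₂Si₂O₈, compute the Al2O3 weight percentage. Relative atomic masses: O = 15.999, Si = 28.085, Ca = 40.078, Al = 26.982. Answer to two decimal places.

Formula mass = 278.204 g/mol.
2 Al → 1.0000 mol Al2O3 per formula unit; M(Al2O3) = 101.961, so Al2O3 mass = 101.961 g.
101.961/278.204 × 100 = 36.65 wt%.

36.65 wt%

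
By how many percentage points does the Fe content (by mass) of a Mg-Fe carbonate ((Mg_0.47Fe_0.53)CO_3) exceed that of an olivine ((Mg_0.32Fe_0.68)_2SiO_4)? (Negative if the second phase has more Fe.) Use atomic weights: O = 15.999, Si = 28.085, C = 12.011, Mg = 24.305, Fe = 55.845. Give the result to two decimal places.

First mineral: 29.598 g Fe in 101.029 g formula = 29.30 wt% Fe.
Second mineral: 75.949 g Fe in 183.585 g formula = 41.37 wt% Fe.
29.30% − 41.37% gives a difference of -12.07 percentage points.

-12.07 percentage points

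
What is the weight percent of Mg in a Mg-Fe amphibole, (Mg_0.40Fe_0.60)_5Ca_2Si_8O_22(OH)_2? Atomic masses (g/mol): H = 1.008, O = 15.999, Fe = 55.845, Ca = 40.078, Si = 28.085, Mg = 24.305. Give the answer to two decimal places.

5.36 wt%

Formula mass = 2·24.305 + 3·55.845 + 2·40.078 + 8·28.085 + 24·15.999 + 2·1.008 = 906.973 g/mol, of which 48.610 g is Mg.
So Mg makes up 48.610/906.973 = 0.0536 of the mass, i.e. 5.36%.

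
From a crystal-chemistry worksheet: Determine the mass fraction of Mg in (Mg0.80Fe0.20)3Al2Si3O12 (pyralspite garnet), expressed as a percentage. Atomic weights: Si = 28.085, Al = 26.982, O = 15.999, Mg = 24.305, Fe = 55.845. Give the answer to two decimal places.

M((Mg0.80Fe0.20)3Al2Si3O12) = 422.046 g/mol.
Mg contributes 2.40 × 24.305 = 58.332 g per mole.
58.332/422.046 = 0.1382 → 13.82%.

13.82 weight percent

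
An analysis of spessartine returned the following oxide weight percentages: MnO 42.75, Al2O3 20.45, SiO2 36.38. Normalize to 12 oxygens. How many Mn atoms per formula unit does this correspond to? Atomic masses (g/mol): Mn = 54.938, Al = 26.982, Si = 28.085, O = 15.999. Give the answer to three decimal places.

2.994 Mn apfu

MnO (M=70.937): mol = 0.60265; Mn = 0.60265, O = 0.60265.
Al2O3 (M=101.961): mol = 0.20057; Al = 0.40114, O = 0.60171.
SiO2 (M=60.083): mol = 0.60550; Si = 0.60550, O = 1.21100.
ΣO = 2.41536; factor = 12/ΣO = 4.96820.
Mn apfu = 0.60265 × 4.96820 = 2.994.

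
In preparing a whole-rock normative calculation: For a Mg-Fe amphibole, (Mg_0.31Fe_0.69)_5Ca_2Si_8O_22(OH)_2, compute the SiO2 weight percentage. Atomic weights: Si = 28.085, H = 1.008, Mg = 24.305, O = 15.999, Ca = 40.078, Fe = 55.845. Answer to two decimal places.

52.18 wt%

Formula mass = 921.166 g/mol.
8 Si → 8.0000 mol SiO2 per formula unit; M(SiO2) = 60.083, so SiO2 mass = 480.664 g.
480.664/921.166 × 100 = 52.18 wt%.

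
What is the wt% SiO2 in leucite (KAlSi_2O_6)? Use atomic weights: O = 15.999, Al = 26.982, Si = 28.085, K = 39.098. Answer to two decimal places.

55.06 wt%

M(KAlSi_2O_6) = 218.244 g/mol; M(SiO2) = 60.083 g/mol.
Moles SiO2 per formula unit = 2 Si ÷ 1 = 2.0000.
SiO2 fraction = (2.0000 × 60.083) / 218.244 = 120.166/218.244 = 0.5506.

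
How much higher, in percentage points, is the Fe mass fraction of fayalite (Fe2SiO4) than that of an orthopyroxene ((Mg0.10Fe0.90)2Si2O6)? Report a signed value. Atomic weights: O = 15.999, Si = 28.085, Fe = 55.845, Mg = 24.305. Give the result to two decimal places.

15.78 percentage points

Fe in Fe2SiO4: molar mass 203.771 g/mol; 2×55.845 = 111.690 g → 54.81 wt%.
Fe in (Mg0.10Fe0.90)2Si2O6: molar mass 257.546 g/mol; 1.80×55.845 = 100.521 g → 39.03 wt%.
Difference = 54.81 − 39.03 = 15.78 percentage points.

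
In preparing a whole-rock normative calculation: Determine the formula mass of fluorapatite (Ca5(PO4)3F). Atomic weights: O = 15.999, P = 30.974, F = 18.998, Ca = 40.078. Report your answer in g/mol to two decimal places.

504.30 g/mol

The formula mass is the sum 5*40.078 + 3*30.974 + 12*15.999 + 1*18.998.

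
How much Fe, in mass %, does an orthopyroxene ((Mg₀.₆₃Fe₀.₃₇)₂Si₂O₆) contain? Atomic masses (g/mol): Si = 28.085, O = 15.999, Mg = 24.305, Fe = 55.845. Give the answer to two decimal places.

18.44 mass %

Molar mass of (Mg₀.₆₃Fe₀.₃₇)₂Si₂O₆: 1.26·24.305 + 0.74·55.845 + 2·28.085 + 6·15.999 = 224.114 g/mol.
Mass of Fe per formula unit: 0.74 × 55.845 = 41.325 g.
Weight fraction Fe = 41.325 / 224.114 = 0.1844.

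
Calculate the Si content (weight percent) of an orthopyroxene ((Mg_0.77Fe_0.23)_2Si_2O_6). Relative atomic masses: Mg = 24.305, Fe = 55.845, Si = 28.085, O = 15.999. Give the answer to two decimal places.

26.09 weight percent

Molar mass of (Mg_0.77Fe_0.23)_2Si_2O_6: 1.54×24.305 + 0.46×55.845 + 2×28.085 + 6×15.999 = 215.282 g/mol.
Mass of Si per formula unit: 2 × 28.085 = 56.170 g.
Weight fraction Si = 56.170 / 215.282 = 0.2609.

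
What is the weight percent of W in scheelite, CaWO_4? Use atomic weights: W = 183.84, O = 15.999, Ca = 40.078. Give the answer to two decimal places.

Molar mass of CaWO_4: 1×40.078 + 1×183.84 + 4×15.999 = 287.914 g/mol.
Mass of W per formula unit: 1 × 183.84 = 183.840 g.
Weight fraction W = 183.840 / 287.914 = 0.6385.

63.85 wt%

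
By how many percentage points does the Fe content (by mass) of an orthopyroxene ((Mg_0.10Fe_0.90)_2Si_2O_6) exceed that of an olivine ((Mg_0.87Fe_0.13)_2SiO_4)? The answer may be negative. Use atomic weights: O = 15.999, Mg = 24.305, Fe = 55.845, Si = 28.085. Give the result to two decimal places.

29.28 percentage points

Fe in (Mg_0.10Fe_0.90)_2Si_2O_6: molar mass 257.546 g/mol; 1.80×55.845 = 100.521 g → 39.03 wt%.
Fe in (Mg_0.87Fe_0.13)_2SiO_4: molar mass 148.891 g/mol; 0.26×55.845 = 14.520 g → 9.75 wt%.
Difference = 39.03 − 9.75 = 29.28 percentage points.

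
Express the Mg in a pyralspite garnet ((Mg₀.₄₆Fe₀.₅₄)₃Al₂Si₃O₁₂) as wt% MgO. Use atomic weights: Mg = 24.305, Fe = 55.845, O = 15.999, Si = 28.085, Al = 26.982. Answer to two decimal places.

M((Mg₀.₄₆Fe₀.₅₄)₃Al₂Si₃O₁₂) = 454.217 g/mol; M(MgO) = 40.304 g/mol.
Moles MgO per formula unit = 1.38 Mg ÷ 1 = 1.3800.
MgO fraction = (1.3800 × 40.304) / 454.217 = 55.620/454.217 = 0.1225.

12.25 wt%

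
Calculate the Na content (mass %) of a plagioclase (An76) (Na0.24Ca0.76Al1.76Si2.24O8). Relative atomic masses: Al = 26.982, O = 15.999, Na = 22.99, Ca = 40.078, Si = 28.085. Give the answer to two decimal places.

M(Na0.24Ca0.76Al1.76Si2.24O8) = 274.368 g/mol.
Na contributes 0.24 × 22.99 = 5.518 g per mole.
5.518/274.368 = 0.0201 → 2.01%.

2.01 mass %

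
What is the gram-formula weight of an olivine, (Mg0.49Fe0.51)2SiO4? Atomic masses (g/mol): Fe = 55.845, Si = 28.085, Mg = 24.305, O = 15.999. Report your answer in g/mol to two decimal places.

172.86 g/mol

The formula mass is the sum 0.98*24.305 + 1.02*55.845 + 1*28.085 + 4*15.999.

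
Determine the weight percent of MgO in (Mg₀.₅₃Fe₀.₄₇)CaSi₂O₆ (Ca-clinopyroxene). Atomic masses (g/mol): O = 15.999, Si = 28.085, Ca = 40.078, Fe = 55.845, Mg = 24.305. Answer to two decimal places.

M((Mg₀.₅₃Fe₀.₄₇)CaSi₂O₆) = 231.371 g/mol; M(MgO) = 40.304 g/mol.
Moles MgO per formula unit = 0.53 Mg ÷ 1 = 0.5300.
MgO fraction = (0.5300 × 40.304) / 231.371 = 21.361/231.371 = 0.0923.

9.23 wt%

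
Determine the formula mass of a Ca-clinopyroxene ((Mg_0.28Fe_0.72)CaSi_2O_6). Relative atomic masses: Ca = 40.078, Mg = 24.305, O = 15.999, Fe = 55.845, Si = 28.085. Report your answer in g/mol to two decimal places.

M = 0.28·24.305 + 0.72·55.845 + 1·40.078 + 2·28.085 + 6·15.999

239.26 g/mol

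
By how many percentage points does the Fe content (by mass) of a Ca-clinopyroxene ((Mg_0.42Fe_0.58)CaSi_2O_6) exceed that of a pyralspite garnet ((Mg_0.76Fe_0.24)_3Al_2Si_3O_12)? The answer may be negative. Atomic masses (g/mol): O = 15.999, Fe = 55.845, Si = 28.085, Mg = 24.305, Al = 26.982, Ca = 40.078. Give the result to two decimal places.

Fe in (Mg_0.42Fe_0.58)CaSi_2O_6: molar mass 234.840 g/mol; 0.58×55.845 = 32.390 g → 13.79 wt%.
Fe in (Mg_0.76Fe_0.24)_3Al_2Si_3O_12: molar mass 425.831 g/mol; 0.72×55.845 = 40.208 g → 9.44 wt%.
Difference = 13.79 − 9.44 = 4.35 percentage points.

4.35 percentage points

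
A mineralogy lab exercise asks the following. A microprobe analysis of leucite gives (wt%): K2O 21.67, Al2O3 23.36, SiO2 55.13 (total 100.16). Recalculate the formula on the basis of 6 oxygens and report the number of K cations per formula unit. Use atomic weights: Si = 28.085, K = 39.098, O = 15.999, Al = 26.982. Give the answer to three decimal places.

K2O: 21.67/94.195 = 0.23005 mol → 0.46010 mol K, 0.23005 mol O.
Al2O3: 23.36/101.961 = 0.22911 mol → 0.45822 mol Al, 0.68733 mol O.
SiO2: 55.13/60.083 = 0.91756 mol → 0.91756 mol Si, 1.83512 mol O.
Total oxygen = 2.75250 mol. Normalization factor = 6/2.75250 = 2.17984.
K per 6 O = 0.46010 × 2.17984 = 1.003.

1.003 K apfu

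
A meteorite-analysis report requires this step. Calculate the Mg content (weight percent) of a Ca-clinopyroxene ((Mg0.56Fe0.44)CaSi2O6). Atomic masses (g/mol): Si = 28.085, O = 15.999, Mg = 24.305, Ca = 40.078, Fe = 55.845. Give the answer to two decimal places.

Molar mass of (Mg0.56Fe0.44)CaSi2O6: 0.56·24.305 + 0.44·55.845 + 1·40.078 + 2·28.085 + 6·15.999 = 230.425 g/mol.
Mass of Mg per formula unit: 0.56 × 24.305 = 13.611 g.
Weight fraction Mg = 13.611 / 230.425 = 0.0591.

5.91 weight percent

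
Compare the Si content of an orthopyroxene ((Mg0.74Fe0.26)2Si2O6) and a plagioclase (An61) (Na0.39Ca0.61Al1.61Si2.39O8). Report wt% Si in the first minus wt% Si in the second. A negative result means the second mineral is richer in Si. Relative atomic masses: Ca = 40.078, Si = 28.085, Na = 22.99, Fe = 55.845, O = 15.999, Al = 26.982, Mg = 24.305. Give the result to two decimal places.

Si in (Mg0.74Fe0.26)2Si2O6: molar mass 217.175 g/mol; 2×28.085 = 56.170 g → 25.86 wt%.
Si in Na0.39Ca0.61Al1.61Si2.39O8: molar mass 271.970 g/mol; 2.39×28.085 = 67.123 g → 24.68 wt%.
Difference = 25.86 − 24.68 = 1.18 percentage points.

1.18 percentage points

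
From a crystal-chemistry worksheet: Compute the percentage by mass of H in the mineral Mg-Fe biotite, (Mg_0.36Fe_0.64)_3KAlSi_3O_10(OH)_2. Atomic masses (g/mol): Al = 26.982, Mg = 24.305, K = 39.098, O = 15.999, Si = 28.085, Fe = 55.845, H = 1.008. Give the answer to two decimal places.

Molar mass of (Mg_0.36Fe_0.64)_3KAlSi_3O_10(OH)_2: 1.08*24.305 + 1.92*55.845 + 1*39.098 + 1*26.982 + 3*28.085 + 12*15.999 + 2*1.008 = 477.811 g/mol.
Mass of H per formula unit: 2 × 1.008 = 2.016 g.
Weight fraction H = 2.016 / 477.811 = 0.0042.

0.42 weight percent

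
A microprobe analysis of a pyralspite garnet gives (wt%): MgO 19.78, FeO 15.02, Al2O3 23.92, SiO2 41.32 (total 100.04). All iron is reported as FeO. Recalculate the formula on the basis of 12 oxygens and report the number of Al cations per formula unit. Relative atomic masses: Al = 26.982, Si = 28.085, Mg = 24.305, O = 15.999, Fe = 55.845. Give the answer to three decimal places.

19.78 wt% MgO ÷ 40.304 g/mol = 0.49077 mol, giving 0.49077 Mg and 0.49077 O.
15.02 wt% FeO ÷ 71.844 g/mol = 0.20906 mol, giving 0.20906 Fe and 0.20906 O.
23.92 wt% Al2O3 ÷ 101.961 g/mol = 0.23460 mol, giving 0.46920 Al and 0.70380 O.
41.32 wt% SiO2 ÷ 60.083 g/mol = 0.68772 mol, giving 0.68772 Si and 1.37544 O.
Oxygen sums to 2.77907; scaling by 12/2.77907 = 4.31799 puts the formula on 12 O.
Al: 0.46920 × 4.31799 = 2.026 atoms per formula unit.

2.026 Al apfu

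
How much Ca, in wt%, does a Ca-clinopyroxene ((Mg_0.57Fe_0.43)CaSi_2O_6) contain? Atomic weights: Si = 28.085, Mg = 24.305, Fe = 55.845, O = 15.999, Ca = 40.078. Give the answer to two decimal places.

17.42 wt%

Formula mass = 0.57×24.305 + 0.43×55.845 + 1×40.078 + 2×28.085 + 6×15.999 = 230.109 g/mol, of which 40.078 g is Ca.
So Ca makes up 40.078/230.109 = 0.1742 of the mass, i.e. 17.42%.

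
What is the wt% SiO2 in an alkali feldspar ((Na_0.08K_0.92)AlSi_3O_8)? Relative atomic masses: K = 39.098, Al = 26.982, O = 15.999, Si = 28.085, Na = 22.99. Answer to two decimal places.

65.06 wt%

M((Na_0.08K_0.92)AlSi_3O_8) = 277.038 g/mol; M(SiO2) = 60.083 g/mol.
Moles SiO2 per formula unit = 3 Si ÷ 1 = 3.0000.
SiO2 fraction = (3.0000 × 60.083) / 277.038 = 180.249/277.038 = 0.6506.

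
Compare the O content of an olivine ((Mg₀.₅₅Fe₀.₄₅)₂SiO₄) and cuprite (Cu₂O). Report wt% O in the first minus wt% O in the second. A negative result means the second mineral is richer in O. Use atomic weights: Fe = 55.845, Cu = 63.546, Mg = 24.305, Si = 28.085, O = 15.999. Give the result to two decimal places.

First mineral: 63.996 g O in 169.077 g formula = 37.85 wt% O.
Second mineral: 15.999 g O in 143.091 g formula = 11.18 wt% O.
37.85% − 11.18% gives a difference of 26.67 percentage points.

26.67 percentage points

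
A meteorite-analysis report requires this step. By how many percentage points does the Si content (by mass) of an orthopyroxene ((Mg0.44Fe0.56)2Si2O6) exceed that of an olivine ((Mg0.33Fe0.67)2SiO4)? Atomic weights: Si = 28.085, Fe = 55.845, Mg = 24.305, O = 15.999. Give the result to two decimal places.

8.44 percentage points

M((Mg0.44Fe0.56)2Si2O6) = 236.099 g/mol, so wt% Si = 56.170/236.099 × 100 = 23.79%.
M((Mg0.33Fe0.67)2SiO4) = 182.955 g/mol, so wt% Si = 28.085/182.955 × 100 = 15.35%.
23.79 − 15.35 = 8.44 pp.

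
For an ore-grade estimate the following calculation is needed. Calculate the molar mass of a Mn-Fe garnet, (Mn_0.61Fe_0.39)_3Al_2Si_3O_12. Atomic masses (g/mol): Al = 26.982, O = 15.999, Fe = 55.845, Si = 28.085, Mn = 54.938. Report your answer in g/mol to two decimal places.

The formula mass is the sum 1.83*54.938 + 1.17*55.845 + 2*26.982 + 3*28.085 + 12*15.999.

496.08 g/mol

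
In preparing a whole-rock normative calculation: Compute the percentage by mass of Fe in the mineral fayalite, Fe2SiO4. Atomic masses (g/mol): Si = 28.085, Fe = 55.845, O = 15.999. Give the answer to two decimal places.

54.81 wt%

M(Fe2SiO4) = 203.771 g/mol.
Fe contributes 2 × 55.845 = 111.690 g per mole.
111.690/203.771 = 0.5481 → 54.81%.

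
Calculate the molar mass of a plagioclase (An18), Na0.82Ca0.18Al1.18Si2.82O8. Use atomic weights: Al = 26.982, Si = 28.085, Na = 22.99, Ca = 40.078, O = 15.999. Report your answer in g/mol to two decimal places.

265.10 g/mol

The formula mass is the sum 0.82(22.99) + 0.18(40.078) + 1.18(26.982) + 2.82(28.085) + 8(15.999).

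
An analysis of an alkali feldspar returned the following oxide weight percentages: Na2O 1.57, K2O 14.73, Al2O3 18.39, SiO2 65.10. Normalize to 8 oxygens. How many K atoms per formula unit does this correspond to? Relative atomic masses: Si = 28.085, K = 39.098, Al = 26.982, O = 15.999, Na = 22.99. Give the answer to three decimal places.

0.866 K apfu

Na2O: 1.57/61.979 = 0.02533 mol → 0.05066 mol Na, 0.02533 mol O.
K2O: 14.73/94.195 = 0.15638 mol → 0.31276 mol K, 0.15638 mol O.
Al2O3: 18.39/101.961 = 0.18036 mol → 0.36072 mol Al, 0.54108 mol O.
SiO2: 65.10/60.083 = 1.08350 mol → 1.08350 mol Si, 2.16700 mol O.
Total oxygen = 2.88979 mol. Normalization factor = 8/2.88979 = 2.76837.
K per 8 O = 0.31276 × 2.76837 = 0.866.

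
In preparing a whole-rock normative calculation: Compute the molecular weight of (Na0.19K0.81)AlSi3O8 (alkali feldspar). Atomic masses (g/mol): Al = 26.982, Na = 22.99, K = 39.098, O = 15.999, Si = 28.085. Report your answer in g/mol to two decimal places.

275.27 g/mol

The formula mass is the sum 0.19(22.99) + 0.81(39.098) + 1(26.982) + 3(28.085) + 8(15.999).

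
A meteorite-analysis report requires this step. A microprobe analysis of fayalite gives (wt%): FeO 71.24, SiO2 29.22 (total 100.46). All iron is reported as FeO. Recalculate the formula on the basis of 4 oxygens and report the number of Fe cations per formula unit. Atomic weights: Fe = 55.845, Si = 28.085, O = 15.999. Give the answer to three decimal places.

2.019 Fe apfu

FeO (M=71.844): mol = 0.99159; Fe = 0.99159, O = 0.99159.
SiO2 (M=60.083): mol = 0.48633; Si = 0.48633, O = 0.97266.
ΣO = 1.96425; factor = 4/ΣO = 2.03640.
Fe apfu = 0.99159 × 2.03640 = 2.019.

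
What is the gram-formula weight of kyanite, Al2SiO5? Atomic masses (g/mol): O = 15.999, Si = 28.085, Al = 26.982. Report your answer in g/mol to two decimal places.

Al: 2 × 26.982 = 53.9640
Si: 1 × 28.085 = 28.0850
O: 5 × 15.999 = 79.9950
Summing the contributions gives the formula mass.

162.04 g/mol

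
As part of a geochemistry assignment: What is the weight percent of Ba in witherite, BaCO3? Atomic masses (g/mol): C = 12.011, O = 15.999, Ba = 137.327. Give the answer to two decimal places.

Formula mass = 1*137.327 + 1*12.011 + 3*15.999 = 197.335 g/mol, of which 137.327 g is Ba.
So Ba makes up 137.327/197.335 = 0.6959 of the mass, i.e. 69.59%.

69.59 weight percent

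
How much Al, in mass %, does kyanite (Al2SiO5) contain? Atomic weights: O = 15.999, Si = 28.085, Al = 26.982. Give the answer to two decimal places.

Molar mass of Al2SiO5: 2×26.982 + 1×28.085 + 5×15.999 = 162.044 g/mol.
Mass of Al per formula unit: 2 × 26.982 = 53.964 g.
Weight fraction Al = 53.964 / 162.044 = 0.3330.

33.30 mass %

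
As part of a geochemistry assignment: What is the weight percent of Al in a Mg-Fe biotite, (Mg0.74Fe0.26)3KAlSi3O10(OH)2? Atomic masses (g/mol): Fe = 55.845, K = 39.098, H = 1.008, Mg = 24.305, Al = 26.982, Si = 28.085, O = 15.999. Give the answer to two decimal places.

6.11 mass %

Formula mass = 2.22*24.305 + 0.78*55.845 + 1*39.098 + 1*26.982 + 3*28.085 + 12*15.999 + 2*1.008 = 441.855 g/mol, of which 26.982 g is Al.
So Al makes up 26.982/441.855 = 0.0611 of the mass, i.e. 6.11%.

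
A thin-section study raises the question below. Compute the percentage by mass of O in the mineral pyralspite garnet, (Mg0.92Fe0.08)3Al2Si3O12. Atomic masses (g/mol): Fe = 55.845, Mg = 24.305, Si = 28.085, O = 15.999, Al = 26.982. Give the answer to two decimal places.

Formula mass = 2.76*24.305 + 0.24*55.845 + 2*26.982 + 3*28.085 + 12*15.999 = 410.692 g/mol, of which 191.988 g is O.
So O makes up 191.988/410.692 = 0.4675 of the mass, i.e. 46.75%.

46.75 weight percent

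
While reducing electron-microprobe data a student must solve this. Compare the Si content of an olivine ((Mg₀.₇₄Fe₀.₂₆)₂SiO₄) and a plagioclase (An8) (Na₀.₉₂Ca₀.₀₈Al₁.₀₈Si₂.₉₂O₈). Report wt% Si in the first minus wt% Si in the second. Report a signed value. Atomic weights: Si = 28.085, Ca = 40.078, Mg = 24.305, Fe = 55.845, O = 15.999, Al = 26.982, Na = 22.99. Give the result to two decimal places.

M((Mg₀.₇₄Fe₀.₂₆)₂SiO₄) = 157.092 g/mol, so wt% Si = 28.085/157.092 × 100 = 17.88%.
M(Na₀.₉₂Ca₀.₀₈Al₁.₀₈Si₂.₉₂O₈) = 263.498 g/mol, so wt% Si = 82.008/263.498 × 100 = 31.12%.
17.88 − 31.12 = -13.24 pp.

-13.24 percentage points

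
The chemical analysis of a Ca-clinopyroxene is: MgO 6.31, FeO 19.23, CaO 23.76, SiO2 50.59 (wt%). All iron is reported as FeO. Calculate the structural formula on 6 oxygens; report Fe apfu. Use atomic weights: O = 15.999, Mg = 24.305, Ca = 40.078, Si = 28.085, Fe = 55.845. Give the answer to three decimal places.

0.634 Fe apfu

MgO: 6.31/40.304 = 0.15656 mol → 0.15656 mol Mg, 0.15656 mol O.
FeO: 19.23/71.844 = 0.26766 mol → 0.26766 mol Fe, 0.26766 mol O.
CaO: 23.76/56.077 = 0.42370 mol → 0.42370 mol Ca, 0.42370 mol O.
SiO2: 50.59/60.083 = 0.84200 mol → 0.84200 mol Si, 1.68400 mol O.
Total oxygen = 2.53192 mol. Normalization factor = 6/2.53192 = 2.36974.
Fe per 6 O = 0.26766 × 2.36974 = 0.634.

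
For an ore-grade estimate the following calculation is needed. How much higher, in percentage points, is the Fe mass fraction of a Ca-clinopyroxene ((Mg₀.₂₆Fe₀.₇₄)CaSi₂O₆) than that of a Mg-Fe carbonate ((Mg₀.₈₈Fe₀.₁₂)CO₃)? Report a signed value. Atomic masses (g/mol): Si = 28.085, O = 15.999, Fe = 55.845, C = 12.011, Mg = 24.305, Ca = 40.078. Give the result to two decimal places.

Fe in (Mg₀.₂₆Fe₀.₇₄)CaSi₂O₆: molar mass 239.887 g/mol; 0.74×55.845 = 41.325 g → 17.23 wt%.
Fe in (Mg₀.₈₈Fe₀.₁₂)CO₃: molar mass 88.098 g/mol; 0.12×55.845 = 6.701 g → 7.61 wt%.
Difference = 17.23 − 7.61 = 9.62 percentage points.

9.62 percentage points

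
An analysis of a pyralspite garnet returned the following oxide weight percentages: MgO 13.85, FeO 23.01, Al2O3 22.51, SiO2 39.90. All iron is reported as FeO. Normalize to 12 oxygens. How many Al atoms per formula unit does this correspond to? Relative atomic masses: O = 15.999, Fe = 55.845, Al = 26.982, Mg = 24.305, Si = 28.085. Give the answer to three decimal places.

1.996 Al apfu

MgO: 13.85/40.304 = 0.34364 mol → 0.34364 mol Mg, 0.34364 mol O.
FeO: 23.01/71.844 = 0.32028 mol → 0.32028 mol Fe, 0.32028 mol O.
Al2O3: 22.51/101.961 = 0.22077 mol → 0.44154 mol Al, 0.66231 mol O.
SiO2: 39.90/60.083 = 0.66408 mol → 0.66408 mol Si, 1.32816 mol O.
Total oxygen = 2.65439 mol. Normalization factor = 12/2.65439 = 4.52081.
Al per 12 O = 0.44154 × 4.52081 = 1.996.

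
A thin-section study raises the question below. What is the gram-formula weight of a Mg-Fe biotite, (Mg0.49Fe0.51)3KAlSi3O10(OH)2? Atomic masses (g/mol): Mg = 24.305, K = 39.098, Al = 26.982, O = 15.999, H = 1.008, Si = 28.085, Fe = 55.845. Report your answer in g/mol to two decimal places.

465.51 g/mol

M = 1.47×24.305 + 1.53×55.845 + 1×39.098 + 1×26.982 + 3×28.085 + 12×15.999 + 2×1.008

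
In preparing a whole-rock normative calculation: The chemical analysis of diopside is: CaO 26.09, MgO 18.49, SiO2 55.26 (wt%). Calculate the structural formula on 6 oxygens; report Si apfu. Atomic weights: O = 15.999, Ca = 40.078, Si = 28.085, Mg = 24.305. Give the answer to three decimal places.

CaO (M=56.077): mol = 0.46525; Ca = 0.46525, O = 0.46525.
MgO (M=40.304): mol = 0.45876; Mg = 0.45876, O = 0.45876.
SiO2 (M=60.083): mol = 0.91973; Si = 0.91973, O = 1.83946.
ΣO = 2.76347; factor = 6/ΣO = 2.17118.
Si apfu = 0.91973 × 2.17118 = 1.997.

1.997 Si apfu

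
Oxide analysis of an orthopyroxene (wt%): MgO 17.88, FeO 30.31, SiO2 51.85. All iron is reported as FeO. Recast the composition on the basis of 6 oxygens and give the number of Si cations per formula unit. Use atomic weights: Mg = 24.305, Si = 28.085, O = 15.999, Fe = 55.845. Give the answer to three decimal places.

MgO (M=40.304): mol = 0.44363; Mg = 0.44363, O = 0.44363.
FeO (M=71.844): mol = 0.42189; Fe = 0.42189, O = 0.42189.
SiO2 (M=60.083): mol = 0.86297; Si = 0.86297, O = 1.72594.
ΣO = 2.59146; factor = 6/ΣO = 2.31530.
Si apfu = 0.86297 × 2.31530 = 1.998.

1.998 Si apfu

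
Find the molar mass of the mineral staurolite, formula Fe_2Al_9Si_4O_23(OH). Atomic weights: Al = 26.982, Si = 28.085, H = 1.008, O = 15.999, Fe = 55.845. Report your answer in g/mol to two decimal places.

851.85 g/mol

Fe: 2 × 55.845 = 111.6900
Al: 9 × 26.982 = 242.8380
Si: 4 × 28.085 = 112.3400
O: 24 × 15.999 = 383.9760
H: 1 × 1.008 = 1.0080
Summing the contributions gives the formula mass.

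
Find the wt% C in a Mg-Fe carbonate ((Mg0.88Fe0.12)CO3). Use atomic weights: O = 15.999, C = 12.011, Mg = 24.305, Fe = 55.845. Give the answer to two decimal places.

M((Mg0.88Fe0.12)CO3) = 88.098 g/mol.
C contributes 1 × 12.011 = 12.011 g per mole.
12.011/88.098 = 0.1363 → 13.63%.

13.63 wt%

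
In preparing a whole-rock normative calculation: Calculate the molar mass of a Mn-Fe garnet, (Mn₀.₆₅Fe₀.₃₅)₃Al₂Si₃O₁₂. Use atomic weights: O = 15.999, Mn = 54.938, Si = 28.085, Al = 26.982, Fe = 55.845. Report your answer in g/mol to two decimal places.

M = 1.95(54.938) + 1.05(55.845) + 2(26.982) + 3(28.085) + 12(15.999)

495.97 g/mol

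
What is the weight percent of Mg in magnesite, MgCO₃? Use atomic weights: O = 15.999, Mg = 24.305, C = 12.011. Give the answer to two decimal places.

Formula mass = 1·24.305 + 1·12.011 + 3·15.999 = 84.313 g/mol, of which 24.305 g is Mg.
So Mg makes up 24.305/84.313 = 0.2883 of the mass, i.e. 28.83%.

28.83 wt%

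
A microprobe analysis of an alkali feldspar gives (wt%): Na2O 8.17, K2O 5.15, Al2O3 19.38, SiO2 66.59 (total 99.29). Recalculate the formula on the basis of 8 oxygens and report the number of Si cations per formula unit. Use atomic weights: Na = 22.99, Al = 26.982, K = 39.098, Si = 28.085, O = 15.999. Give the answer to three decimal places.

2.982 Si apfu

8.17 wt% Na2O ÷ 61.979 g/mol = 0.13182 mol, giving 0.26364 Na and 0.13182 O.
5.15 wt% K2O ÷ 94.195 g/mol = 0.05467 mol, giving 0.10934 K and 0.05467 O.
19.38 wt% Al2O3 ÷ 101.961 g/mol = 0.19007 mol, giving 0.38014 Al and 0.57021 O.
66.59 wt% SiO2 ÷ 60.083 g/mol = 1.10830 mol, giving 1.10830 Si and 2.21660 O.
Oxygen sums to 2.97330; scaling by 8/2.97330 = 2.69061 puts the formula on 8 O.
Si: 1.10830 × 2.69061 = 2.982 atoms per formula unit.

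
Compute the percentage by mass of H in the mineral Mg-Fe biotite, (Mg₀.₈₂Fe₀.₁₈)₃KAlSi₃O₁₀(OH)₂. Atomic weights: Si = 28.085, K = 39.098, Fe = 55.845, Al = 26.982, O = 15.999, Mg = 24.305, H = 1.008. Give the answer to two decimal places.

Formula mass = 2.46×24.305 + 0.54×55.845 + 1×39.098 + 1×26.982 + 3×28.085 + 12×15.999 + 2×1.008 = 434.286 g/mol, of which 2.016 g is H.
So H makes up 2.016/434.286 = 0.0046 of the mass, i.e. 0.46%.

0.46 weight percent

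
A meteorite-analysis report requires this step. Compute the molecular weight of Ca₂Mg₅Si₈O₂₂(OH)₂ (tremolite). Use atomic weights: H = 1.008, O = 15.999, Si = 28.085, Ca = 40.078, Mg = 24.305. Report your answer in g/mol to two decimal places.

M = 2*40.078 + 5*24.305 + 8*28.085 + 24*15.999 + 2*1.008

812.35 g/mol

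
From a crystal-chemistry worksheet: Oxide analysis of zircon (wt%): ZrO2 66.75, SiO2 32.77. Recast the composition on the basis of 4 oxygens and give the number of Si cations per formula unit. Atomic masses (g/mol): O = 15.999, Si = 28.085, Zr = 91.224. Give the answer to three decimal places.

66.75 wt% ZrO2 ÷ 123.222 g/mol = 0.54171 mol, giving 0.54171 Zr and 1.08342 O.
32.77 wt% SiO2 ÷ 60.083 g/mol = 0.54541 mol, giving 0.54541 Si and 1.09082 O.
Oxygen sums to 2.17424; scaling by 4/2.17424 = 1.83972 puts the formula on 4 O.
Si: 0.54541 × 1.83972 = 1.003 atoms per formula unit.

1.003 Si apfu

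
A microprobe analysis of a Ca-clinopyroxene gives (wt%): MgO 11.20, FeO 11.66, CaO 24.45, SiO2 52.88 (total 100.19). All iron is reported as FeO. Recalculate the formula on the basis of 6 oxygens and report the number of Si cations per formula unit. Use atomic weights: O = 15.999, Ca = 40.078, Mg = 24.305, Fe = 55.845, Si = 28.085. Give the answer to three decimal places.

2.003 Si apfu

MgO (M=40.304): mol = 0.27789; Mg = 0.27789, O = 0.27789.
FeO (M=71.844): mol = 0.16230; Fe = 0.16230, O = 0.16230.
CaO (M=56.077): mol = 0.43601; Ca = 0.43601, O = 0.43601.
SiO2 (M=60.083): mol = 0.88012; Si = 0.88012, O = 1.76024.
ΣO = 2.63644; factor = 6/ΣO = 2.27580.
Si apfu = 0.88012 × 2.27580 = 2.003.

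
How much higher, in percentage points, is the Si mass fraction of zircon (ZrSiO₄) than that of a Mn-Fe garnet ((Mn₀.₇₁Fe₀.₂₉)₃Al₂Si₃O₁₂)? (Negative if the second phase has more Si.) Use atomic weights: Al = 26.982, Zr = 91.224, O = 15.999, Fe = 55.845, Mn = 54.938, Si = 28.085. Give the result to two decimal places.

-1.67 percentage points

First mineral: 28.085 g Si in 183.305 g formula = 15.32 wt% Si.
Second mineral: 84.255 g Si in 495.810 g formula = 16.99 wt% Si.
15.32% − 16.99% gives a difference of -1.67 percentage points.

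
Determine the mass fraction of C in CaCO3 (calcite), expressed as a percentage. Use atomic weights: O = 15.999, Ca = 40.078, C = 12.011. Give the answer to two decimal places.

12.00 mass %

M(CaCO3) = 100.086 g/mol.
C contributes 1 × 12.011 = 12.011 g per mole.
12.011/100.086 = 0.1200 → 12.00%.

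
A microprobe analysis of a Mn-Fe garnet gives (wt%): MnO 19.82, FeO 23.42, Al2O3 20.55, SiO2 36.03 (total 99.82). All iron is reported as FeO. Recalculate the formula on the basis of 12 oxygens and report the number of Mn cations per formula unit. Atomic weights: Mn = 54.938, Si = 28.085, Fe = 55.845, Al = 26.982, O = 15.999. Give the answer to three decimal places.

1.392 Mn apfu

MnO (M=70.937): mol = 0.27940; Mn = 0.27940, O = 0.27940.
FeO (M=71.844): mol = 0.32598; Fe = 0.32598, O = 0.32598.
Al2O3 (M=101.961): mol = 0.20155; Al = 0.40310, O = 0.60465.
SiO2 (M=60.083): mol = 0.59967; Si = 0.59967, O = 1.19934.
ΣO = 2.40937; factor = 12/ΣO = 4.98056.
Mn apfu = 0.27940 × 4.98056 = 1.392.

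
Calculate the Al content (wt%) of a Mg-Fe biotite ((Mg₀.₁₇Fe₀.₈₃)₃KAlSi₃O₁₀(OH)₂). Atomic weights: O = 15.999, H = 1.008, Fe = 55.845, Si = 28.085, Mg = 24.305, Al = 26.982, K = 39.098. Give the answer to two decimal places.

Molar mass of (Mg₀.₁₇Fe₀.₈₃)₃KAlSi₃O₁₀(OH)₂: 0.51×24.305 + 2.49×55.845 + 1×39.098 + 1×26.982 + 3×28.085 + 12×15.999 + 2×1.008 = 495.789 g/mol.
Mass of Al per formula unit: 1 × 26.982 = 26.982 g.
Weight fraction Al = 26.982 / 495.789 = 0.0544.

5.44 wt%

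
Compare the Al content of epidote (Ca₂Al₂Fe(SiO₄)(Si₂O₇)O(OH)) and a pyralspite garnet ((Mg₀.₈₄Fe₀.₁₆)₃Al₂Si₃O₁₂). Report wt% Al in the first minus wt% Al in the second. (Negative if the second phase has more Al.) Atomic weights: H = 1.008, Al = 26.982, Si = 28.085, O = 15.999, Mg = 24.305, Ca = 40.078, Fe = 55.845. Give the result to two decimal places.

-1.73 percentage points

Al in Ca₂Al₂Fe(SiO₄)(Si₂O₇)O(OH): molar mass 483.215 g/mol; 2×26.982 = 53.964 g → 11.17 wt%.
Al in (Mg₀.₈₄Fe₀.₁₆)₃Al₂Si₃O₁₂: molar mass 418.261 g/mol; 2×26.982 = 53.964 g → 12.90 wt%.
Difference = 11.17 − 12.90 = -1.73 percentage points.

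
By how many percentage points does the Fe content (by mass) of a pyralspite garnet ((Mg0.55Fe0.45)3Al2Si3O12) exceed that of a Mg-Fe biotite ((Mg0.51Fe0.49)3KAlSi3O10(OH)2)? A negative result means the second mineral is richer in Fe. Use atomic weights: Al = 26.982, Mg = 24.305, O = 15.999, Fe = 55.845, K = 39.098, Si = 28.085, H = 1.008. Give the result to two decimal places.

-0.79 percentage points

Fe in (Mg0.55Fe0.45)3Al2Si3O12: molar mass 445.701 g/mol; 1.35×55.845 = 75.391 g → 16.92 wt%.
Fe in (Mg0.51Fe0.49)3KAlSi3O10(OH)2: molar mass 463.618 g/mol; 1.47×55.845 = 82.092 g → 17.71 wt%.
Difference = 16.92 − 17.71 = -0.79 percentage points.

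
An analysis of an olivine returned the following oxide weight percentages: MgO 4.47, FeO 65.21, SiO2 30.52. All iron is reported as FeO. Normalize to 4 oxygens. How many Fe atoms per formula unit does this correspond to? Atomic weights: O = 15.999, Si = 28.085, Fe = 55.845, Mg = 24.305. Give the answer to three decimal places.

1.785 Fe apfu

MgO (M=40.304): mol = 0.11091; Mg = 0.11091, O = 0.11091.
FeO (M=71.844): mol = 0.90766; Fe = 0.90766, O = 0.90766.
SiO2 (M=60.083): mol = 0.50796; Si = 0.50796, O = 1.01592.
ΣO = 2.03449; factor = 4/ΣO = 1.96609.
Fe apfu = 0.90766 × 1.96609 = 1.785.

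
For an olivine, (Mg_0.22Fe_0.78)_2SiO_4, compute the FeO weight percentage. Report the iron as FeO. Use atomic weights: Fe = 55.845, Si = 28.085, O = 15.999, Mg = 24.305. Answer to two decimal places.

59.02 wt%

M((Mg_0.22Fe_0.78)_2SiO_4) = 189.893 g/mol; M(FeO) = 71.844 g/mol.
Moles FeO per formula unit = 1.56 Fe ÷ 1 = 1.5600.
FeO fraction = (1.5600 × 71.844) / 189.893 = 112.077/189.893 = 0.5902.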